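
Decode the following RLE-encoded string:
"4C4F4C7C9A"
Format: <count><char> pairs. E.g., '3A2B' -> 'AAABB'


Expanding each <count><char> pair:
  4C -> 'CCCC'
  4F -> 'FFFF'
  4C -> 'CCCC'
  7C -> 'CCCCCCC'
  9A -> 'AAAAAAAAA'

Decoded = CCCCFFFFCCCCCCCCCCCAAAAAAAAA


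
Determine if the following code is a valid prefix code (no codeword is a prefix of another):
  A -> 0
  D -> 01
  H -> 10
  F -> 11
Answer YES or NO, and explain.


Checking each pair (does one codeword prefix another?):
  A='0' vs D='01': prefix -- VIOLATION

NO -- this is NOT a valid prefix code. A (0) is a prefix of D (01).


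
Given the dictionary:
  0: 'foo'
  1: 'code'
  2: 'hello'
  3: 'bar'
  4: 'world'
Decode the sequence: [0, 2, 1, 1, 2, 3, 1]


Look up each index in the dictionary:
  0 -> 'foo'
  2 -> 'hello'
  1 -> 'code'
  1 -> 'code'
  2 -> 'hello'
  3 -> 'bar'
  1 -> 'code'

Decoded: "foo hello code code hello bar code"


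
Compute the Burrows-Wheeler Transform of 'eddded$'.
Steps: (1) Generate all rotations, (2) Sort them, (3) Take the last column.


Rotations (sorted):
  0: $eddded -> last char: d
  1: d$eddde -> last char: e
  2: ddded$e -> last char: e
  3: dded$ed -> last char: d
  4: ded$edd -> last char: d
  5: ed$eddd -> last char: d
  6: eddded$ -> last char: $


BWT = deeddd$


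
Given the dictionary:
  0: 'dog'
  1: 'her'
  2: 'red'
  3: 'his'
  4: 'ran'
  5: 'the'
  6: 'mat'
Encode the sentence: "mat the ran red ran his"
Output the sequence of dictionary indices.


Look up each word in the dictionary:
  'mat' -> 6
  'the' -> 5
  'ran' -> 4
  'red' -> 2
  'ran' -> 4
  'his' -> 3

Encoded: [6, 5, 4, 2, 4, 3]


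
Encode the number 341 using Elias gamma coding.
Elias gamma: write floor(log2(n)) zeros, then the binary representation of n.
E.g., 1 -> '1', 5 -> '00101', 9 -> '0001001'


num_bits = floor(log2(341)) + 1 = 9
leading_zeros = num_bits - 1 = 8
binary(341) = 101010101

Elias gamma(341) = '00000000' + '101010101' = 00000000101010101 (17 bits)


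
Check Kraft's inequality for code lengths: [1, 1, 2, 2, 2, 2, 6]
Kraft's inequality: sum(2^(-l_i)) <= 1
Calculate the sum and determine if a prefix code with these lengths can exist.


Sum = 2^(-1) + 2^(-1) + 2^(-2) + 2^(-2) + 2^(-2) + 2^(-2) + 2^(-6)
    = 0.5 + 0.5 + 0.25 + 0.25 + 0.25 + 0.25 + 0.015625
    = 129/64 = 2.015625
Since 2.015625 > 1, Kraft's inequality is NOT satisfied.
A prefix code with these lengths CANNOT exist.

Kraft sum = 2.015625. Not satisfied.


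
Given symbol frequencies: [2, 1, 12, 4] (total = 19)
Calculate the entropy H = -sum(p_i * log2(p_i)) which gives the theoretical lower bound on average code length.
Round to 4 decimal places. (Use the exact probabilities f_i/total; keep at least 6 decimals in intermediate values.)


Per-symbol terms -p_i * log2(p_i) with p_i = f_i/19:
  p = 2/19 = 0.105263: log2(p) = -3.247928, -p*log2(p) = 0.341887
  p = 1/19 = 0.052632: log2(p) = -4.247928, -p*log2(p) = 0.223575
  p = 12/19 = 0.631579: log2(p) = -0.662965, -p*log2(p) = 0.418715
  p = 4/19 = 0.210526: log2(p) = -2.247928, -p*log2(p) = 0.473248
H = 0.341887 + 0.223575 + 0.418715 + 0.473248 = 1.457425

H = 1.4574 bits/symbol


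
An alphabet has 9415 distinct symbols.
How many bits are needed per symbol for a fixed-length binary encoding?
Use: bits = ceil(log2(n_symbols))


log2(9415) = 13.2007
Bracket: 2^13 = 8192 < 9415 <= 2^14 = 16384
So ceil(log2(9415)) = 14

bits = ceil(log2(9415)) = ceil(13.2007) = 14 bits


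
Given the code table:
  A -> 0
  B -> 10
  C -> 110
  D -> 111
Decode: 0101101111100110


Decoding:
0 -> A
10 -> B
110 -> C
111 -> D
110 -> C
0 -> A
110 -> C


Result: ABCDCAC


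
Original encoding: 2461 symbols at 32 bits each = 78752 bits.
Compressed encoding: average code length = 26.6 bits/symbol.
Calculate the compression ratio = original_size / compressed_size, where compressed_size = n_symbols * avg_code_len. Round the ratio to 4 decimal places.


original_size = n_symbols * orig_bits = 2461 * 32 = 78752 bits
compressed_size = n_symbols * avg_code_len = 2461 * 26.6 = 65462.6 bits
ratio = original_size / compressed_size = 78752 / 65462.6 = 1.203

Compression ratio = 1.203


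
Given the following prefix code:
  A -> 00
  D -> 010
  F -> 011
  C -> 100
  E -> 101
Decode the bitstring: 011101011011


Decoding step by step:
Bits 011 -> F
Bits 101 -> E
Bits 011 -> F
Bits 011 -> F


Decoded message: FEFF


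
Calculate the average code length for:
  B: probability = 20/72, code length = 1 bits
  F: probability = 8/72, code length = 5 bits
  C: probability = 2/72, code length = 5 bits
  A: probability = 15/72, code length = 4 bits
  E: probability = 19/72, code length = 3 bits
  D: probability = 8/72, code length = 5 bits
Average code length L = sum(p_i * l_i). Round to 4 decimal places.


Weighted contributions p_i * l_i:
  B: (20/72) * 1 = 20/72
  F: (8/72) * 5 = 40/72
  C: (2/72) * 5 = 10/72
  A: (15/72) * 4 = 60/72
  E: (19/72) * 3 = 57/72
  D: (8/72) * 5 = 40/72
Sum = (20 + 40 + 10 + 60 + 57 + 40)/72 = 227/72

L = 227/72 = 3.1528 bits/symbol


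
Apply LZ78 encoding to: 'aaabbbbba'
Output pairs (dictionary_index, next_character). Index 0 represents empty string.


LZ78 encoding steps:
Dictionary: {0: ''}
Step 1: w='' (idx 0), next='a' -> output (0, 'a'), add 'a' as idx 1
Step 2: w='a' (idx 1), next='a' -> output (1, 'a'), add 'aa' as idx 2
Step 3: w='' (idx 0), next='b' -> output (0, 'b'), add 'b' as idx 3
Step 4: w='b' (idx 3), next='b' -> output (3, 'b'), add 'bb' as idx 4
Step 5: w='bb' (idx 4), next='a' -> output (4, 'a'), add 'bba' as idx 5


Encoded: [(0, 'a'), (1, 'a'), (0, 'b'), (3, 'b'), (4, 'a')]


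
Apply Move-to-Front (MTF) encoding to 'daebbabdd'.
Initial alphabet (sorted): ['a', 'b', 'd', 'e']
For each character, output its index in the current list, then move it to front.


MTF encoding:
'd': index 2 in ['a', 'b', 'd', 'e'] -> ['d', 'a', 'b', 'e']
'a': index 1 in ['d', 'a', 'b', 'e'] -> ['a', 'd', 'b', 'e']
'e': index 3 in ['a', 'd', 'b', 'e'] -> ['e', 'a', 'd', 'b']
'b': index 3 in ['e', 'a', 'd', 'b'] -> ['b', 'e', 'a', 'd']
'b': index 0 in ['b', 'e', 'a', 'd'] -> ['b', 'e', 'a', 'd']
'a': index 2 in ['b', 'e', 'a', 'd'] -> ['a', 'b', 'e', 'd']
'b': index 1 in ['a', 'b', 'e', 'd'] -> ['b', 'a', 'e', 'd']
'd': index 3 in ['b', 'a', 'e', 'd'] -> ['d', 'b', 'a', 'e']
'd': index 0 in ['d', 'b', 'a', 'e'] -> ['d', 'b', 'a', 'e']


Output: [2, 1, 3, 3, 0, 2, 1, 3, 0]


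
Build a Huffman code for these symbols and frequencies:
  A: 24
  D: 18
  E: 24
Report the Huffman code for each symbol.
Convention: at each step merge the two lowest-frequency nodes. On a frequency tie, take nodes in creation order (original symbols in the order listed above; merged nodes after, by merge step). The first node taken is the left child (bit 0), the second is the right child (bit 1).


Huffman tree construction:
Step 1: Merge D(18) + A(24) = 42
Step 2: Merge E(24) + (D+A)(42) = 66
Read each symbol's code off the tree from the root (left child = 0, right child = 1).

Codes:
  A: 11 (length 2)
  D: 10 (length 2)
  E: 0 (length 1)
Average code length: 108/66 = 1.6364 bits/symbol


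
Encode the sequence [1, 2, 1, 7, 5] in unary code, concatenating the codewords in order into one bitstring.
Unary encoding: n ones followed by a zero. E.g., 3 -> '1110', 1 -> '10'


Encode each number as n ones followed by a terminating 0:
  1 -> 10 (2 bits)
  2 -> 110 (3 bits)
  1 -> 10 (2 bits)
  7 -> 11111110 (8 bits)
  5 -> 111110 (6 bits)
Total length = 2 + 3 + 2 + 8 + 6 = 21 bits.

Unary([1, 2, 1, 7, 5]) = 101101011111110111110 (21 bits)


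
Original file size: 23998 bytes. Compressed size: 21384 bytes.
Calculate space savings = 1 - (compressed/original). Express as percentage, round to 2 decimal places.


ratio = compressed/original = 21384/23998 = 0.891074
savings = 1 - ratio = 1 - 0.891074 = 0.108926
as a percentage: 0.108926 * 100 = 10.89%

Space savings = 1 - 21384/23998 = 10.89%


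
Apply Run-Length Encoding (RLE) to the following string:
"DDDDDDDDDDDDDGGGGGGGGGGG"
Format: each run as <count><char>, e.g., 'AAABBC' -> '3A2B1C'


Scanning runs left to right:
  i=0: run of 'D' x 13 -> '13D'
  i=13: run of 'G' x 11 -> '11G'

RLE = 13D11G


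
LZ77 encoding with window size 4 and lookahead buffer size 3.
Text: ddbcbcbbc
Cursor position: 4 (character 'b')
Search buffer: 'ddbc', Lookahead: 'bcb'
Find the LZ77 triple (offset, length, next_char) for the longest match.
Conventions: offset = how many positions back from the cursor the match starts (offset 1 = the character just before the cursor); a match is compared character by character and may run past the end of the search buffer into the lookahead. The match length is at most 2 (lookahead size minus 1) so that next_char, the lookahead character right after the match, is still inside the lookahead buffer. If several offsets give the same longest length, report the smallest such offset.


Try each offset into the search buffer:
  offset=1 (pos 3, char 'c'): match length 0
  offset=2 (pos 2, char 'b'): match length 2
  offset=3 (pos 1, char 'd'): match length 0
  offset=4 (pos 0, char 'd'): match length 0
Longest match has length 2 at offset 2.
next_char = character at position 4 + 2 = 6 -> 'b'

Best match: offset=2, length=2 (matching 'bc' starting at position 2)
LZ77 triple: (2, 2, 'b')


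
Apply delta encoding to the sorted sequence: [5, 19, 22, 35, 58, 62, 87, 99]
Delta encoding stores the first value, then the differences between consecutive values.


First value: 5
Deltas:
  19 - 5 = 14
  22 - 19 = 3
  35 - 22 = 13
  58 - 35 = 23
  62 - 58 = 4
  87 - 62 = 25
  99 - 87 = 12


Delta encoded: [5, 14, 3, 13, 23, 4, 25, 12]


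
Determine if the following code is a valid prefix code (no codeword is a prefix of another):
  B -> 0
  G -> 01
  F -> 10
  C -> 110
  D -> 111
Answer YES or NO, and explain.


Checking each pair (does one codeword prefix another?):
  B='0' vs G='01': prefix -- VIOLATION

NO -- this is NOT a valid prefix code. B (0) is a prefix of G (01).


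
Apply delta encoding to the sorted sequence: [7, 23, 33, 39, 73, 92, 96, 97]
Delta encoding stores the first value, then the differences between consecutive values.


First value: 7
Deltas:
  23 - 7 = 16
  33 - 23 = 10
  39 - 33 = 6
  73 - 39 = 34
  92 - 73 = 19
  96 - 92 = 4
  97 - 96 = 1


Delta encoded: [7, 16, 10, 6, 34, 19, 4, 1]


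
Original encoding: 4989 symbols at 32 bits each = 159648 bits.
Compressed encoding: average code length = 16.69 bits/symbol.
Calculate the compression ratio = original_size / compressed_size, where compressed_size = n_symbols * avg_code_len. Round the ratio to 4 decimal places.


original_size = n_symbols * orig_bits = 4989 * 32 = 159648 bits
compressed_size = n_symbols * avg_code_len = 4989 * 16.69 = 83266.41 bits
ratio = original_size / compressed_size = 159648 / 83266.41 = 1.9173

Compression ratio = 1.9173


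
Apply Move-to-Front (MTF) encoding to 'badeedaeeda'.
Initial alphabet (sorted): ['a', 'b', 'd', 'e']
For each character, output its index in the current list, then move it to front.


MTF encoding:
'b': index 1 in ['a', 'b', 'd', 'e'] -> ['b', 'a', 'd', 'e']
'a': index 1 in ['b', 'a', 'd', 'e'] -> ['a', 'b', 'd', 'e']
'd': index 2 in ['a', 'b', 'd', 'e'] -> ['d', 'a', 'b', 'e']
'e': index 3 in ['d', 'a', 'b', 'e'] -> ['e', 'd', 'a', 'b']
'e': index 0 in ['e', 'd', 'a', 'b'] -> ['e', 'd', 'a', 'b']
'd': index 1 in ['e', 'd', 'a', 'b'] -> ['d', 'e', 'a', 'b']
'a': index 2 in ['d', 'e', 'a', 'b'] -> ['a', 'd', 'e', 'b']
'e': index 2 in ['a', 'd', 'e', 'b'] -> ['e', 'a', 'd', 'b']
'e': index 0 in ['e', 'a', 'd', 'b'] -> ['e', 'a', 'd', 'b']
'd': index 2 in ['e', 'a', 'd', 'b'] -> ['d', 'e', 'a', 'b']
'a': index 2 in ['d', 'e', 'a', 'b'] -> ['a', 'd', 'e', 'b']


Output: [1, 1, 2, 3, 0, 1, 2, 2, 0, 2, 2]


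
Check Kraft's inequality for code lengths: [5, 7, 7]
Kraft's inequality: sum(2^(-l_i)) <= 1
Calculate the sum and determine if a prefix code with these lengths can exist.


Sum = 2^(-5) + 2^(-7) + 2^(-7)
    = 0.03125 + 0.0078125 + 0.0078125
    = 6/128 = 0.046875
Since 0.046875 <= 1, Kraft's inequality IS satisfied.
A prefix code with these lengths CAN exist.

Kraft sum = 0.046875. Satisfied.


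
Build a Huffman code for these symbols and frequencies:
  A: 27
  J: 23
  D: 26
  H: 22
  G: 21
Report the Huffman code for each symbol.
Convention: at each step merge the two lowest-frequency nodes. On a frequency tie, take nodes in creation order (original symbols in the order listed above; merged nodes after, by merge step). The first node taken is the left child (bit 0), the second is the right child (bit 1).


Huffman tree construction:
Step 1: Merge G(21) + H(22) = 43
Step 2: Merge J(23) + D(26) = 49
Step 3: Merge A(27) + (G+H)(43) = 70
Step 4: Merge (J+D)(49) + (A+(G+H))(70) = 119
Read each symbol's code off the tree from the root (left child = 0, right child = 1).

Codes:
  A: 10 (length 2)
  J: 00 (length 2)
  D: 01 (length 2)
  H: 111 (length 3)
  G: 110 (length 3)
Average code length: 281/119 = 2.3613 bits/symbol


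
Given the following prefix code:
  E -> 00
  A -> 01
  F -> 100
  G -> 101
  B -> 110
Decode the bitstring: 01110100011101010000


Decoding step by step:
Bits 01 -> A
Bits 110 -> B
Bits 100 -> F
Bits 01 -> A
Bits 110 -> B
Bits 101 -> G
Bits 00 -> E
Bits 00 -> E


Decoded message: ABFABGEE


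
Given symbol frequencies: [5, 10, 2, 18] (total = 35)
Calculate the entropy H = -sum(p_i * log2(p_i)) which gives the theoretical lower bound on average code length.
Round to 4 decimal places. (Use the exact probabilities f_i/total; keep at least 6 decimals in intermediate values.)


Per-symbol terms -p_i * log2(p_i) with p_i = f_i/35:
  p = 5/35 = 0.142857: log2(p) = -2.807355, -p*log2(p) = 0.401051
  p = 10/35 = 0.285714: log2(p) = -1.807355, -p*log2(p) = 0.516387
  p = 2/35 = 0.057143: log2(p) = -4.129283, -p*log2(p) = 0.235959
  p = 18/35 = 0.514286: log2(p) = -0.959358, -p*log2(p) = 0.493384
H = 0.401051 + 0.516387 + 0.235959 + 0.493384 = 1.646781

H = 1.6468 bits/symbol


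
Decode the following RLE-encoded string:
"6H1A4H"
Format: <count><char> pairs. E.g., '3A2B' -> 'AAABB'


Expanding each <count><char> pair:
  6H -> 'HHHHHH'
  1A -> 'A'
  4H -> 'HHHH'

Decoded = HHHHHHAHHHH


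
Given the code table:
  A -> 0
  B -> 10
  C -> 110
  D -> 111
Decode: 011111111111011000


Decoding:
0 -> A
111 -> D
111 -> D
111 -> D
110 -> C
110 -> C
0 -> A
0 -> A


Result: ADDDCCAA


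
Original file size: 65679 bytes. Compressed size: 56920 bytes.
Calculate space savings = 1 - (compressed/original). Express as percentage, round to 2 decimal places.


ratio = compressed/original = 56920/65679 = 0.866639
savings = 1 - ratio = 1 - 0.866639 = 0.133361
as a percentage: 0.133361 * 100 = 13.34%

Space savings = 1 - 56920/65679 = 13.34%


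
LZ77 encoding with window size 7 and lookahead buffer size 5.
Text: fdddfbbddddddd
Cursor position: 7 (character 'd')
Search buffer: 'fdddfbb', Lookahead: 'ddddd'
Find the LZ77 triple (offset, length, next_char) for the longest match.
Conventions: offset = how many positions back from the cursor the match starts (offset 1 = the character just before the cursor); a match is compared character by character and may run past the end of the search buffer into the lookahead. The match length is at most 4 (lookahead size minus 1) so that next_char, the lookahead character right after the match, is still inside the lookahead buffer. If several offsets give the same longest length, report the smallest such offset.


Try each offset into the search buffer:
  offset=1 (pos 6, char 'b'): match length 0
  offset=2 (pos 5, char 'b'): match length 0
  offset=3 (pos 4, char 'f'): match length 0
  offset=4 (pos 3, char 'd'): match length 1
  offset=5 (pos 2, char 'd'): match length 2
  offset=6 (pos 1, char 'd'): match length 3
  offset=7 (pos 0, char 'f'): match length 0
Longest match has length 3 at offset 6.
next_char = character at position 7 + 3 = 10 -> 'd'

Best match: offset=6, length=3 (matching 'ddd' starting at position 1)
LZ77 triple: (6, 3, 'd')


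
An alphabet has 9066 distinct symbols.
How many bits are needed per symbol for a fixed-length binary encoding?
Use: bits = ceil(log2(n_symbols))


log2(9066) = 13.1463
Bracket: 2^13 = 8192 < 9066 <= 2^14 = 16384
So ceil(log2(9066)) = 14

bits = ceil(log2(9066)) = ceil(13.1463) = 14 bits


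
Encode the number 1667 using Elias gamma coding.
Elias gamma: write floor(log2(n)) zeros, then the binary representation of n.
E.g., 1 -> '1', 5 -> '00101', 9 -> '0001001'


num_bits = floor(log2(1667)) + 1 = 11
leading_zeros = num_bits - 1 = 10
binary(1667) = 11010000011

Elias gamma(1667) = '0000000000' + '11010000011' = 000000000011010000011 (21 bits)


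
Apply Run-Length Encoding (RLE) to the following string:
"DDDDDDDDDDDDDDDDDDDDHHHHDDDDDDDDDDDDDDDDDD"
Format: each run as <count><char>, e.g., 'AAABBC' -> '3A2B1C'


Scanning runs left to right:
  i=0: run of 'D' x 20 -> '20D'
  i=20: run of 'H' x 4 -> '4H'
  i=24: run of 'D' x 18 -> '18D'

RLE = 20D4H18D


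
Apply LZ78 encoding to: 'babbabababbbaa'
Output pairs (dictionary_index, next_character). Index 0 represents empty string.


LZ78 encoding steps:
Dictionary: {0: ''}
Step 1: w='' (idx 0), next='b' -> output (0, 'b'), add 'b' as idx 1
Step 2: w='' (idx 0), next='a' -> output (0, 'a'), add 'a' as idx 2
Step 3: w='b' (idx 1), next='b' -> output (1, 'b'), add 'bb' as idx 3
Step 4: w='a' (idx 2), next='b' -> output (2, 'b'), add 'ab' as idx 4
Step 5: w='ab' (idx 4), next='a' -> output (4, 'a'), add 'aba' as idx 5
Step 6: w='bb' (idx 3), next='b' -> output (3, 'b'), add 'bbb' as idx 6
Step 7: w='a' (idx 2), next='a' -> output (2, 'a'), add 'aa' as idx 7


Encoded: [(0, 'b'), (0, 'a'), (1, 'b'), (2, 'b'), (4, 'a'), (3, 'b'), (2, 'a')]


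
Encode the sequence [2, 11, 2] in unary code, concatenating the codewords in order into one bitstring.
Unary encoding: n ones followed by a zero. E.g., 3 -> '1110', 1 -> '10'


Encode each number as n ones followed by a terminating 0:
  2 -> 110 (3 bits)
  11 -> 111111111110 (12 bits)
  2 -> 110 (3 bits)
Total length = 3 + 12 + 3 = 18 bits.

Unary([2, 11, 2]) = 110111111111110110 (18 bits)


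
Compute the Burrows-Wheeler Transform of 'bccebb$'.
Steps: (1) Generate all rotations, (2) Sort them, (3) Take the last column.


Rotations (sorted):
  0: $bccebb -> last char: b
  1: b$bcceb -> last char: b
  2: bb$bcce -> last char: e
  3: bccebb$ -> last char: $
  4: ccebb$b -> last char: b
  5: cebb$bc -> last char: c
  6: ebb$bcc -> last char: c


BWT = bbe$bcc


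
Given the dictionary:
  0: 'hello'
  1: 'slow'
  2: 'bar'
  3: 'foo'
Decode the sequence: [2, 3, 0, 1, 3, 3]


Look up each index in the dictionary:
  2 -> 'bar'
  3 -> 'foo'
  0 -> 'hello'
  1 -> 'slow'
  3 -> 'foo'
  3 -> 'foo'

Decoded: "bar foo hello slow foo foo"


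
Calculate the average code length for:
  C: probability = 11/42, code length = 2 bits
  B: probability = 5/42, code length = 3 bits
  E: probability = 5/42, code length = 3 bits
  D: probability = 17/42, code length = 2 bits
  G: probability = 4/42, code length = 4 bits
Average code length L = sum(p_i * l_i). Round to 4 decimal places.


Weighted contributions p_i * l_i:
  C: (11/42) * 2 = 22/42
  B: (5/42) * 3 = 15/42
  E: (5/42) * 3 = 15/42
  D: (17/42) * 2 = 34/42
  G: (4/42) * 4 = 16/42
Sum = (22 + 15 + 15 + 34 + 16)/42 = 102/42

L = 102/42 = 2.4286 bits/symbol


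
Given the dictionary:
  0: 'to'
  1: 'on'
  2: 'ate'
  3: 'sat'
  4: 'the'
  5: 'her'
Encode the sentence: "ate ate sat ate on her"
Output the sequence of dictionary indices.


Look up each word in the dictionary:
  'ate' -> 2
  'ate' -> 2
  'sat' -> 3
  'ate' -> 2
  'on' -> 1
  'her' -> 5

Encoded: [2, 2, 3, 2, 1, 5]


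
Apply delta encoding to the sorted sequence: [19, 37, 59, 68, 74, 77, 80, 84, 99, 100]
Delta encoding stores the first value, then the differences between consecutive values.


First value: 19
Deltas:
  37 - 19 = 18
  59 - 37 = 22
  68 - 59 = 9
  74 - 68 = 6
  77 - 74 = 3
  80 - 77 = 3
  84 - 80 = 4
  99 - 84 = 15
  100 - 99 = 1


Delta encoded: [19, 18, 22, 9, 6, 3, 3, 4, 15, 1]


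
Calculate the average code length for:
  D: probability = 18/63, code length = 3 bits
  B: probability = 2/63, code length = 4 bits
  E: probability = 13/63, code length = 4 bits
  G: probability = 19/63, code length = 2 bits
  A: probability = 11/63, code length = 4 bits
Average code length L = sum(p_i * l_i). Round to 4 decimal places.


Weighted contributions p_i * l_i:
  D: (18/63) * 3 = 54/63
  B: (2/63) * 4 = 8/63
  E: (13/63) * 4 = 52/63
  G: (19/63) * 2 = 38/63
  A: (11/63) * 4 = 44/63
Sum = (54 + 8 + 52 + 38 + 44)/63 = 196/63

L = 196/63 = 3.1111 bits/symbol


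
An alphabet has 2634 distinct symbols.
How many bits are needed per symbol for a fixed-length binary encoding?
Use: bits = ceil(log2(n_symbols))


log2(2634) = 11.363
Bracket: 2^11 = 2048 < 2634 <= 2^12 = 4096
So ceil(log2(2634)) = 12

bits = ceil(log2(2634)) = ceil(11.363) = 12 bits


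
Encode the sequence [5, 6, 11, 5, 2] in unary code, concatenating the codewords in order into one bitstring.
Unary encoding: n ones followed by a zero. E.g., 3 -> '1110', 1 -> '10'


Encode each number as n ones followed by a terminating 0:
  5 -> 111110 (6 bits)
  6 -> 1111110 (7 bits)
  11 -> 111111111110 (12 bits)
  5 -> 111110 (6 bits)
  2 -> 110 (3 bits)
Total length = 6 + 7 + 12 + 6 + 3 = 34 bits.

Unary([5, 6, 11, 5, 2]) = 1111101111110111111111110111110110 (34 bits)


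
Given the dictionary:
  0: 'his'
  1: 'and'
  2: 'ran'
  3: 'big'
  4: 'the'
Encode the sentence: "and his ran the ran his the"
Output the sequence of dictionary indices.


Look up each word in the dictionary:
  'and' -> 1
  'his' -> 0
  'ran' -> 2
  'the' -> 4
  'ran' -> 2
  'his' -> 0
  'the' -> 4

Encoded: [1, 0, 2, 4, 2, 0, 4]


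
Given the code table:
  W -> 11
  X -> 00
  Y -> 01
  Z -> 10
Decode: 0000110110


Decoding:
00 -> X
00 -> X
11 -> W
01 -> Y
10 -> Z


Result: XXWYZ


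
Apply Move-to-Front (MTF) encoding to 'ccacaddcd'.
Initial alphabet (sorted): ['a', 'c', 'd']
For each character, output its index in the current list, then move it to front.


MTF encoding:
'c': index 1 in ['a', 'c', 'd'] -> ['c', 'a', 'd']
'c': index 0 in ['c', 'a', 'd'] -> ['c', 'a', 'd']
'a': index 1 in ['c', 'a', 'd'] -> ['a', 'c', 'd']
'c': index 1 in ['a', 'c', 'd'] -> ['c', 'a', 'd']
'a': index 1 in ['c', 'a', 'd'] -> ['a', 'c', 'd']
'd': index 2 in ['a', 'c', 'd'] -> ['d', 'a', 'c']
'd': index 0 in ['d', 'a', 'c'] -> ['d', 'a', 'c']
'c': index 2 in ['d', 'a', 'c'] -> ['c', 'd', 'a']
'd': index 1 in ['c', 'd', 'a'] -> ['d', 'c', 'a']


Output: [1, 0, 1, 1, 1, 2, 0, 2, 1]


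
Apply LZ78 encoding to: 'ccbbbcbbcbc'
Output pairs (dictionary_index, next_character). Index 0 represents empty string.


LZ78 encoding steps:
Dictionary: {0: ''}
Step 1: w='' (idx 0), next='c' -> output (0, 'c'), add 'c' as idx 1
Step 2: w='c' (idx 1), next='b' -> output (1, 'b'), add 'cb' as idx 2
Step 3: w='' (idx 0), next='b' -> output (0, 'b'), add 'b' as idx 3
Step 4: w='b' (idx 3), next='c' -> output (3, 'c'), add 'bc' as idx 4
Step 5: w='b' (idx 3), next='b' -> output (3, 'b'), add 'bb' as idx 5
Step 6: w='cb' (idx 2), next='c' -> output (2, 'c'), add 'cbc' as idx 6


Encoded: [(0, 'c'), (1, 'b'), (0, 'b'), (3, 'c'), (3, 'b'), (2, 'c')]


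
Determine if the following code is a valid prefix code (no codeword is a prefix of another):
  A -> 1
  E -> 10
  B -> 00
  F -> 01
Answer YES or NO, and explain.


Checking each pair (does one codeword prefix another?):
  A='1' vs E='10': prefix -- VIOLATION

NO -- this is NOT a valid prefix code. A (1) is a prefix of E (10).


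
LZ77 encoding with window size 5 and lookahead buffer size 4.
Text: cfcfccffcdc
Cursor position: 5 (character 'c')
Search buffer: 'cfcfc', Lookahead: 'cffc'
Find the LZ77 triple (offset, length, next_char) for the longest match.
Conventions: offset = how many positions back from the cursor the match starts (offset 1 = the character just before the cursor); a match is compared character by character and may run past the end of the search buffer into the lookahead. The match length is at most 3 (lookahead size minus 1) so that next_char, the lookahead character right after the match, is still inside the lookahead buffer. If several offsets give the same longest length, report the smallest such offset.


Try each offset into the search buffer:
  offset=1 (pos 4, char 'c'): match length 1
  offset=2 (pos 3, char 'f'): match length 0
  offset=3 (pos 2, char 'c'): match length 2
  offset=4 (pos 1, char 'f'): match length 0
  offset=5 (pos 0, char 'c'): match length 2
Longest match has length 2, found at offsets 3, 5; take the smallest, offset 3.
next_char = character at position 5 + 2 = 7 -> 'f'

Best match: offset=3, length=2 (matching 'cf' starting at position 2)
LZ77 triple: (3, 2, 'f')


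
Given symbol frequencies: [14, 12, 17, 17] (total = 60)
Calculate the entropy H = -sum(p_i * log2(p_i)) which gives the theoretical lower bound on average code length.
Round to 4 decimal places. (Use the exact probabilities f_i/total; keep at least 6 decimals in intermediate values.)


Per-symbol terms -p_i * log2(p_i) with p_i = f_i/60:
  p = 14/60 = 0.233333: log2(p) = -2.099536, -p*log2(p) = 0.489892
  p = 12/60 = 0.200000: log2(p) = -2.321928, -p*log2(p) = 0.464386
  p = 17/60 = 0.283333: log2(p) = -1.819428, -p*log2(p) = 0.515505
  p = 17/60 = 0.283333: log2(p) = -1.819428, -p*log2(p) = 0.515505
H = 0.489892 + 0.464386 + 0.515505 + 0.515505 = 1.985288

H = 1.9853 bits/symbol


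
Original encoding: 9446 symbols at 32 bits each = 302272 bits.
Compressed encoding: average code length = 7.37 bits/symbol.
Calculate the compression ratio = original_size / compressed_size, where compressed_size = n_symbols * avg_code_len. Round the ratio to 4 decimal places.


original_size = n_symbols * orig_bits = 9446 * 32 = 302272 bits
compressed_size = n_symbols * avg_code_len = 9446 * 7.37 = 69617.02 bits
ratio = original_size / compressed_size = 302272 / 69617.02 = 4.3419

Compression ratio = 4.3419


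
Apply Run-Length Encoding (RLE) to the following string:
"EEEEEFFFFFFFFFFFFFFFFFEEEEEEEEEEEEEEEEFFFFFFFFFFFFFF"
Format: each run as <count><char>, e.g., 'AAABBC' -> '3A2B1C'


Scanning runs left to right:
  i=0: run of 'E' x 5 -> '5E'
  i=5: run of 'F' x 17 -> '17F'
  i=22: run of 'E' x 16 -> '16E'
  i=38: run of 'F' x 14 -> '14F'

RLE = 5E17F16E14F


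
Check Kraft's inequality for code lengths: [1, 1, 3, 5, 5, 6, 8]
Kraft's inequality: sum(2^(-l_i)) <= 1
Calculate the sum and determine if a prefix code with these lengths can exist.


Sum = 2^(-1) + 2^(-1) + 2^(-3) + 2^(-5) + 2^(-5) + 2^(-6) + 2^(-8)
    = 0.5 + 0.5 + 0.125 + 0.03125 + 0.03125 + 0.015625 + 0.00390625
    = 309/256 = 1.20703125
Since 1.20703125 > 1, Kraft's inequality is NOT satisfied.
A prefix code with these lengths CANNOT exist.

Kraft sum = 1.20703125. Not satisfied.


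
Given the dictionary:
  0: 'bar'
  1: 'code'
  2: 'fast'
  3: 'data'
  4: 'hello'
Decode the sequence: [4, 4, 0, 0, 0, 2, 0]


Look up each index in the dictionary:
  4 -> 'hello'
  4 -> 'hello'
  0 -> 'bar'
  0 -> 'bar'
  0 -> 'bar'
  2 -> 'fast'
  0 -> 'bar'

Decoded: "hello hello bar bar bar fast bar"


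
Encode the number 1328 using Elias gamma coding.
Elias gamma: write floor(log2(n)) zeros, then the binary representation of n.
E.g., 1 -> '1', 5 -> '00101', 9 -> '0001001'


num_bits = floor(log2(1328)) + 1 = 11
leading_zeros = num_bits - 1 = 10
binary(1328) = 10100110000

Elias gamma(1328) = '0000000000' + '10100110000' = 000000000010100110000 (21 bits)


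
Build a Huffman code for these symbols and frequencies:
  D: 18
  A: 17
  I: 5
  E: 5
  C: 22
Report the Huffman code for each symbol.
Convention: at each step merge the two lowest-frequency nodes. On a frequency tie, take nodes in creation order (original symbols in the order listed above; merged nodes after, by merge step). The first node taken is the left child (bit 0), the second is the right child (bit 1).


Huffman tree construction:
Step 1: Merge I(5) + E(5) = 10
Step 2: Merge (I+E)(10) + A(17) = 27
Step 3: Merge D(18) + C(22) = 40
Step 4: Merge ((I+E)+A)(27) + (D+C)(40) = 67
Read each symbol's code off the tree from the root (left child = 0, right child = 1).

Codes:
  D: 10 (length 2)
  A: 01 (length 2)
  I: 000 (length 3)
  E: 001 (length 3)
  C: 11 (length 2)
Average code length: 144/67 = 2.1493 bits/symbol


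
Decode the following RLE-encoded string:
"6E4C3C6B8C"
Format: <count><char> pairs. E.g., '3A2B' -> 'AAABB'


Expanding each <count><char> pair:
  6E -> 'EEEEEE'
  4C -> 'CCCC'
  3C -> 'CCC'
  6B -> 'BBBBBB'
  8C -> 'CCCCCCCC'

Decoded = EEEEEECCCCCCCBBBBBBCCCCCCCC


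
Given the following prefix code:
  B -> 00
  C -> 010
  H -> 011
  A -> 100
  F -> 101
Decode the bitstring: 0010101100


Decoding step by step:
Bits 00 -> B
Bits 101 -> F
Bits 011 -> H
Bits 00 -> B


Decoded message: BFHB


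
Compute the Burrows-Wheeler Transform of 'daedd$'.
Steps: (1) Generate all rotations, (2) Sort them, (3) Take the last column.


Rotations (sorted):
  0: $daedd -> last char: d
  1: aedd$d -> last char: d
  2: d$daed -> last char: d
  3: daedd$ -> last char: $
  4: dd$dae -> last char: e
  5: edd$da -> last char: a


BWT = ddd$ea


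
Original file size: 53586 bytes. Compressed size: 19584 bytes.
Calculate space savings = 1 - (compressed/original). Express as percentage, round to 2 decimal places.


ratio = compressed/original = 19584/53586 = 0.365469
savings = 1 - ratio = 1 - 0.365469 = 0.634531
as a percentage: 0.634531 * 100 = 63.45%

Space savings = 1 - 19584/53586 = 63.45%


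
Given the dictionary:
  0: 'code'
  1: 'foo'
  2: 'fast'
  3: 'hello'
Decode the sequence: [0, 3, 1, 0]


Look up each index in the dictionary:
  0 -> 'code'
  3 -> 'hello'
  1 -> 'foo'
  0 -> 'code'

Decoded: "code hello foo code"


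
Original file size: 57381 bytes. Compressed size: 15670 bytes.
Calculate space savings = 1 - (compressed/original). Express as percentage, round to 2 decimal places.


ratio = compressed/original = 15670/57381 = 0.273087
savings = 1 - ratio = 1 - 0.273087 = 0.726913
as a percentage: 0.726913 * 100 = 72.69%

Space savings = 1 - 15670/57381 = 72.69%


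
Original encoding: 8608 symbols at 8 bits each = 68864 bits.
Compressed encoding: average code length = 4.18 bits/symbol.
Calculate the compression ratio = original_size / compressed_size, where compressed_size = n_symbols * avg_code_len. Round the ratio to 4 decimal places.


original_size = n_symbols * orig_bits = 8608 * 8 = 68864 bits
compressed_size = n_symbols * avg_code_len = 8608 * 4.18 = 35981.44 bits
ratio = original_size / compressed_size = 68864 / 35981.44 = 1.9139

Compression ratio = 1.9139


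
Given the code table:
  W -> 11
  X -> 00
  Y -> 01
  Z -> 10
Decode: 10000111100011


Decoding:
10 -> Z
00 -> X
01 -> Y
11 -> W
10 -> Z
00 -> X
11 -> W


Result: ZXYWZXW


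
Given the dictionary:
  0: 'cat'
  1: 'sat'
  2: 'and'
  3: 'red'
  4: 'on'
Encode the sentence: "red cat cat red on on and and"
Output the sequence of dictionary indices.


Look up each word in the dictionary:
  'red' -> 3
  'cat' -> 0
  'cat' -> 0
  'red' -> 3
  'on' -> 4
  'on' -> 4
  'and' -> 2
  'and' -> 2

Encoded: [3, 0, 0, 3, 4, 4, 2, 2]


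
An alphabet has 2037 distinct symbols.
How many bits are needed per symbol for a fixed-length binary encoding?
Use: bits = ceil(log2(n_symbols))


log2(2037) = 10.9922
Bracket: 2^10 = 1024 < 2037 <= 2^11 = 2048
So ceil(log2(2037)) = 11

bits = ceil(log2(2037)) = ceil(10.9922) = 11 bits


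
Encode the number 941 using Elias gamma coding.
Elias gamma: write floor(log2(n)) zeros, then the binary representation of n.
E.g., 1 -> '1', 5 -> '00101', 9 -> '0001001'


num_bits = floor(log2(941)) + 1 = 10
leading_zeros = num_bits - 1 = 9
binary(941) = 1110101101

Elias gamma(941) = '000000000' + '1110101101' = 0000000001110101101 (19 bits)


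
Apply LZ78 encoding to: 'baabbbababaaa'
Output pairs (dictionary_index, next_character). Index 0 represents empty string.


LZ78 encoding steps:
Dictionary: {0: ''}
Step 1: w='' (idx 0), next='b' -> output (0, 'b'), add 'b' as idx 1
Step 2: w='' (idx 0), next='a' -> output (0, 'a'), add 'a' as idx 2
Step 3: w='a' (idx 2), next='b' -> output (2, 'b'), add 'ab' as idx 3
Step 4: w='b' (idx 1), next='b' -> output (1, 'b'), add 'bb' as idx 4
Step 5: w='ab' (idx 3), next='a' -> output (3, 'a'), add 'aba' as idx 5
Step 6: w='b' (idx 1), next='a' -> output (1, 'a'), add 'ba' as idx 6
Step 7: w='a' (idx 2), next='a' -> output (2, 'a'), add 'aa' as idx 7


Encoded: [(0, 'b'), (0, 'a'), (2, 'b'), (1, 'b'), (3, 'a'), (1, 'a'), (2, 'a')]


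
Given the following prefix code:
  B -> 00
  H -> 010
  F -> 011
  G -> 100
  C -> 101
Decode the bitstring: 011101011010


Decoding step by step:
Bits 011 -> F
Bits 101 -> C
Bits 011 -> F
Bits 010 -> H


Decoded message: FCFH


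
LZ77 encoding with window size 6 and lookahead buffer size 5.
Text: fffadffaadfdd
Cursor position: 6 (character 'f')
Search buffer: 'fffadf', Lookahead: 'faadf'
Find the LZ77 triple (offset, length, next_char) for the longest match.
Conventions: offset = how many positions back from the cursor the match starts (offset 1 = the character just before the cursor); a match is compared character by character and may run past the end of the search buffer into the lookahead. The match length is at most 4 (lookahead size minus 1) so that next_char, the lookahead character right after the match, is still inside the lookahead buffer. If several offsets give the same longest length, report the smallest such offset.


Try each offset into the search buffer:
  offset=1 (pos 5, char 'f'): match length 1
  offset=2 (pos 4, char 'd'): match length 0
  offset=3 (pos 3, char 'a'): match length 0
  offset=4 (pos 2, char 'f'): match length 2
  offset=5 (pos 1, char 'f'): match length 1
  offset=6 (pos 0, char 'f'): match length 1
Longest match has length 2 at offset 4.
next_char = character at position 6 + 2 = 8 -> 'a'

Best match: offset=4, length=2 (matching 'fa' starting at position 2)
LZ77 triple: (4, 2, 'a')


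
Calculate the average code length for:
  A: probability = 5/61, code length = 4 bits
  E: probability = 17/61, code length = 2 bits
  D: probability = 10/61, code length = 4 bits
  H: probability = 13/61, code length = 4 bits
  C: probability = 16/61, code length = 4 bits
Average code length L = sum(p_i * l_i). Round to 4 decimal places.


Weighted contributions p_i * l_i:
  A: (5/61) * 4 = 20/61
  E: (17/61) * 2 = 34/61
  D: (10/61) * 4 = 40/61
  H: (13/61) * 4 = 52/61
  C: (16/61) * 4 = 64/61
Sum = (20 + 34 + 40 + 52 + 64)/61 = 210/61

L = 210/61 = 3.4426 bits/symbol


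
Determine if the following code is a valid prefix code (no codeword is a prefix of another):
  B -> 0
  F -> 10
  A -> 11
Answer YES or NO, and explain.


Checking each pair (does one codeword prefix another?):
  B='0' vs F='10': no prefix
  B='0' vs A='11': no prefix
  F='10' vs B='0': no prefix
  F='10' vs A='11': no prefix
  A='11' vs B='0': no prefix
  A='11' vs F='10': no prefix
No violation found over all pairs.

YES -- this is a valid prefix code. No codeword is a prefix of any other codeword.


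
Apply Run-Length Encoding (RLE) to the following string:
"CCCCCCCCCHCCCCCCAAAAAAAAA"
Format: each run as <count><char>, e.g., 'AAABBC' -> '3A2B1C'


Scanning runs left to right:
  i=0: run of 'C' x 9 -> '9C'
  i=9: run of 'H' x 1 -> '1H'
  i=10: run of 'C' x 6 -> '6C'
  i=16: run of 'A' x 9 -> '9A'

RLE = 9C1H6C9A


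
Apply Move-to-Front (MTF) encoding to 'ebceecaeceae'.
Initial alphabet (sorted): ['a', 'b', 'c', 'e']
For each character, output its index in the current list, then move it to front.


MTF encoding:
'e': index 3 in ['a', 'b', 'c', 'e'] -> ['e', 'a', 'b', 'c']
'b': index 2 in ['e', 'a', 'b', 'c'] -> ['b', 'e', 'a', 'c']
'c': index 3 in ['b', 'e', 'a', 'c'] -> ['c', 'b', 'e', 'a']
'e': index 2 in ['c', 'b', 'e', 'a'] -> ['e', 'c', 'b', 'a']
'e': index 0 in ['e', 'c', 'b', 'a'] -> ['e', 'c', 'b', 'a']
'c': index 1 in ['e', 'c', 'b', 'a'] -> ['c', 'e', 'b', 'a']
'a': index 3 in ['c', 'e', 'b', 'a'] -> ['a', 'c', 'e', 'b']
'e': index 2 in ['a', 'c', 'e', 'b'] -> ['e', 'a', 'c', 'b']
'c': index 2 in ['e', 'a', 'c', 'b'] -> ['c', 'e', 'a', 'b']
'e': index 1 in ['c', 'e', 'a', 'b'] -> ['e', 'c', 'a', 'b']
'a': index 2 in ['e', 'c', 'a', 'b'] -> ['a', 'e', 'c', 'b']
'e': index 1 in ['a', 'e', 'c', 'b'] -> ['e', 'a', 'c', 'b']


Output: [3, 2, 3, 2, 0, 1, 3, 2, 2, 1, 2, 1]


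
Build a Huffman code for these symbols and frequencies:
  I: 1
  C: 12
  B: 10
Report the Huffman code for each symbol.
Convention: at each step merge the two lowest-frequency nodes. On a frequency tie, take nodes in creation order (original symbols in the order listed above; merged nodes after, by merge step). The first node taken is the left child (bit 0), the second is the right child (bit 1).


Huffman tree construction:
Step 1: Merge I(1) + B(10) = 11
Step 2: Merge (I+B)(11) + C(12) = 23
Read each symbol's code off the tree from the root (left child = 0, right child = 1).

Codes:
  I: 00 (length 2)
  C: 1 (length 1)
  B: 01 (length 2)
Average code length: 34/23 = 1.4783 bits/symbol


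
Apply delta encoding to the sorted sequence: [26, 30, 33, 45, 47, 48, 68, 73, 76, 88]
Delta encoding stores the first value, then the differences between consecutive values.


First value: 26
Deltas:
  30 - 26 = 4
  33 - 30 = 3
  45 - 33 = 12
  47 - 45 = 2
  48 - 47 = 1
  68 - 48 = 20
  73 - 68 = 5
  76 - 73 = 3
  88 - 76 = 12


Delta encoded: [26, 4, 3, 12, 2, 1, 20, 5, 3, 12]


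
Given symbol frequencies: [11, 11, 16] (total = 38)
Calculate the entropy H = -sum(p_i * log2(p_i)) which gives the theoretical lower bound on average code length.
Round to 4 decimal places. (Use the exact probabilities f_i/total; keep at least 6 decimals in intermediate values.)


Per-symbol terms -p_i * log2(p_i) with p_i = f_i/38:
  p = 11/38 = 0.289474: log2(p) = -1.788496, -p*log2(p) = 0.517722
  p = 11/38 = 0.289474: log2(p) = -1.788496, -p*log2(p) = 0.517722
  p = 16/38 = 0.421053: log2(p) = -1.247928, -p*log2(p) = 0.525443
H = 0.517722 + 0.517722 + 0.525443 = 1.560887

H = 1.5609 bits/symbol


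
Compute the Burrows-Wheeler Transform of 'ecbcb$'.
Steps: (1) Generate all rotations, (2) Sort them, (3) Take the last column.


Rotations (sorted):
  0: $ecbcb -> last char: b
  1: b$ecbc -> last char: c
  2: bcb$ec -> last char: c
  3: cb$ecb -> last char: b
  4: cbcb$e -> last char: e
  5: ecbcb$ -> last char: $


BWT = bccbe$


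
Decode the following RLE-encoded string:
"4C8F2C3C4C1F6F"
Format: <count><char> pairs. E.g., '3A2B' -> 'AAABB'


Expanding each <count><char> pair:
  4C -> 'CCCC'
  8F -> 'FFFFFFFF'
  2C -> 'CC'
  3C -> 'CCC'
  4C -> 'CCCC'
  1F -> 'F'
  6F -> 'FFFFFF'

Decoded = CCCCFFFFFFFFCCCCCCCCCFFFFFFF


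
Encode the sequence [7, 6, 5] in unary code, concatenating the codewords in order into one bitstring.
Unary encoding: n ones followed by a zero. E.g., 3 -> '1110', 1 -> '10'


Encode each number as n ones followed by a terminating 0:
  7 -> 11111110 (8 bits)
  6 -> 1111110 (7 bits)
  5 -> 111110 (6 bits)
Total length = 8 + 7 + 6 = 21 bits.

Unary([7, 6, 5]) = 111111101111110111110 (21 bits)


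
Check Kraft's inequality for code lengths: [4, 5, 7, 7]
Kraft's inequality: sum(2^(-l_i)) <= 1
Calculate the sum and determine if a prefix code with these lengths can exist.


Sum = 2^(-4) + 2^(-5) + 2^(-7) + 2^(-7)
    = 0.0625 + 0.03125 + 0.0078125 + 0.0078125
    = 14/128 = 0.109375
Since 0.109375 <= 1, Kraft's inequality IS satisfied.
A prefix code with these lengths CAN exist.

Kraft sum = 0.109375. Satisfied.


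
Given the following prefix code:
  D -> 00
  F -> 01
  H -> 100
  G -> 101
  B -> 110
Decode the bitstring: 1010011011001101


Decoding step by step:
Bits 101 -> G
Bits 00 -> D
Bits 110 -> B
Bits 110 -> B
Bits 01 -> F
Bits 101 -> G


Decoded message: GDBBFG


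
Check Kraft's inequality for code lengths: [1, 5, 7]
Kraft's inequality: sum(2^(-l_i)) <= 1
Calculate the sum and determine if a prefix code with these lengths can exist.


Sum = 2^(-1) + 2^(-5) + 2^(-7)
    = 0.5 + 0.03125 + 0.0078125
    = 69/128 = 0.5390625
Since 0.5390625 <= 1, Kraft's inequality IS satisfied.
A prefix code with these lengths CAN exist.

Kraft sum = 0.5390625. Satisfied.
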